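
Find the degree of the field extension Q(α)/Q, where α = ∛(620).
[Q(α):Q] = 3

The minimal polynomial of α is x^3 - 620, irreducible over Q since 620 is not a perfect cube (so x^3 - 620 has no rational root). Hence [Q(α):Q] = deg(m_α) = 3.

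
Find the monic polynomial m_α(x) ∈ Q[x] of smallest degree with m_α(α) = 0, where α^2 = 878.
m_α(x) = x^2 - 878

α satisfies α^2 - 878 = 0, so x^2 - 878 annihilates α. Since d = 878 is squarefree and ≠ 1, it is not a perfect square in Q, so x^2 - 878 has no rational root and is therefore irreducible over Q (a degree-2 polynomial over a field is irreducible iff it has no root). Hence m_α(x) = x^2 - 878.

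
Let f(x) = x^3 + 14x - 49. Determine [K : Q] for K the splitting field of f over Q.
[K : Q] = 6

By the rational root test, any rational root of the monic integer polynomial f(x) = x^3 + 14x - 49 must be an integer dividing the constant term -49, i.e. one of ±{1, 7, 49}. Evaluating: f(1) = -34, f(-1) = -64, f(7) = 392, f(-7) = -490, f(49) = 118286, f(-49) = -118384; none is 0, so f has no rational root and is therefore irreducible over Q (a cubic with no linear factor over a field is irreducible). For an irreducible cubic, the Galois group is A_3 or S_3 according as the discriminant disc(f) = -4a^3 - 27b^2 = -4·(14)^3 - 27·(-49)^2 = -75803 is or is not a square in Q. Here disc(f) = -75803 is not a perfect square in Q, so the Galois group of f over Q is not contained in A_3 and must be all of S_3. The splitting field has degree |S_3| = 6 over Q, so [K : Q] = 6.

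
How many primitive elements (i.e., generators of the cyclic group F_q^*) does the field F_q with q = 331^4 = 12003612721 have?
There are φ(12003612720) = 2774302720 primitive elements

F_q^* is cyclic of order q - 1 = 12003612720. A cyclic group of order m has exactly φ(m) generators. Here m = 12003612720 = 2^4 · 3 · 5 · 11 · 29 · 83 · 1889, so the number of primitive elements is φ(12003612720) = 2774302720.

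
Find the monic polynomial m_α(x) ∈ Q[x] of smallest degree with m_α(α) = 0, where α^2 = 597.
m_α(x) = x^2 - 597

α satisfies α^2 - 597 = 0, so x^2 - 597 annihilates α. Since d = 597 is squarefree and ≠ 1, it is not a perfect square in Q, so x^2 - 597 has no rational root and is therefore irreducible over Q (a degree-2 polynomial over a field is irreducible iff it has no root). Hence m_α(x) = x^2 - 597.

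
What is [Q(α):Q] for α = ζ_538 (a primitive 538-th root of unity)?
[Q(α):Q] = 268

The minimal polynomial of ζ_538 over Q is the 538-th cyclotomic polynomial Φ_538(x), which is irreducible over Q and has degree φ(538) = 268. Hence [Q(α):Q] = φ(538) = 268.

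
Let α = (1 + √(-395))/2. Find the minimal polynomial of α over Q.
m_α(x) = x^2 - x + 99

From 2α - 1 = √(-395), squaring gives (2α - 1)^2 = -395, i.e. 4α^2 - 4α + 1 = -395, so α^2 - α + (1 + 395)/4 = 0. Since -395 ≡ 1 (mod 4), (1 + 395)/4 = 99 ∈ Z. The polynomial x^2 - x + 99 has discriminant 1 - 4·(99) = -395, which is not a perfect square in Q (d = -395 is squarefree and ≠ 1), so x^2 - x + 99 is irreducible over Q. It is the minimal polynomial of α.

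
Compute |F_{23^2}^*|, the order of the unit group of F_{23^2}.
|F_{23^2}^*| = 528

F_{23^2} has 23^2 = 529 elements; its multiplicative group consists of all nonzero elements, so |F_{23^2}^*| = 529 - 1 = 528. (It is cyclic since any finite subgroup of the multiplicative group of a field is cyclic.)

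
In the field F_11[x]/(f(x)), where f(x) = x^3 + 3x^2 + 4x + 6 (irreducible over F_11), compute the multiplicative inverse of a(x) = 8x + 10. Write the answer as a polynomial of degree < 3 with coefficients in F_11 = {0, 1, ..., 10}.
a(x)^(-1) ≡ 10x^2 + x + 3 (mod f(x))

Since f is irreducible over F_11, F_11[x]/(f) is a field and a(x) ≠ 0 has an inverse. Apply the extended Euclidean algorithm to f(x) and a(x) in F_11[x]: f(x) = (7x^2 + 4x + 1)·a(x) + (7). The last nonzero remainder is the constant 7 = gcd(f, a) in F_11. Back-substituting through the division chain expresses 7 = s(x)·a(x) + t(x)·f(x) with s(x) ≡ 4x^2 + 7x + 10 (mod f), so (4x^2 + 7x + 10)·a(x) ≡ 7 (mod f). Multiplying by 7^(-1) ≡ 8 in F_11 gives a(x)^(-1) ≡ 8·(4x^2 + 7x + 10) ≡ 10x^2 + x + 3 (mod f). Check: (8x + 10)·(10x^2 + x + 3) = 3x^3 + 9x^2 + x + 8 ≡ 1 (mod x^3 + 3x^2 + 4x + 6).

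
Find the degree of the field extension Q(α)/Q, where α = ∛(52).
[Q(α):Q] = 3

The minimal polynomial of α is x^3 - 52, irreducible over Q since 52 is not a perfect cube (so x^3 - 52 has no rational root). Hence [Q(α):Q] = deg(m_α) = 3.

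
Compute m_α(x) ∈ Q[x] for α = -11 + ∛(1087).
m_α(x) = x^3 + 33x^2 + 363x + 244

Set β = α + 11 = ∛(1087), so β^3 = 1087. Then (α + 11)^3 - 1087 = 0, i.e. α is a root of g(x) = (x + 11)^3 - 1087 = x^3 + 33x^2 + 363x + 244. Since g(x) = h(x + 11) where h(x) = x^3 - 1087, and h is irreducible over Q (because 1087 is not a perfect cube, so h has no rational root, and a monic cubic with no rational root is irreducible), g is also irreducible (irreducibility is preserved under the substitution x → x + 11). Hence m_α(x) = x^3 + 33x^2 + 363x + 244.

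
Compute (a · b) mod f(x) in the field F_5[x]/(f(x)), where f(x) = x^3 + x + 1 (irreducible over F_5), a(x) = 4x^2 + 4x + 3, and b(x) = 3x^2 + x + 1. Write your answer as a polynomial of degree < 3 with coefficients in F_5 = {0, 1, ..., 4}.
a · b ≡ 4x + 2 (mod f(x))

Multiply in F_5[x]: a(x)·b(x) = (4x^2 + 4x + 3)·(3x^2 + x + 1) = 2x^4 + x^3 + 2x^2 + 2x + 3. This has degree ≥ 3, so divide by f(x) over F_5: 2x^4 + x^3 + 2x^2 + 2x + 3 = (2x + 1)·(x^3 + x + 1) + (4x + 2). Hence a·b ≡ 4x + 2 (mod f). (F_5[x]/(f) is a field with 5^3 = 125 elements since f is irreducible of degree 3.)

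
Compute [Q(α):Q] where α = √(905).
[Q(α):Q] = 2

[Q(α):Q] equals the degree of the minimal polynomial of α. Here α^2 = 905 and x^2 - 905 is irreducible (d = 905 is squarefree, ≠ 1, hence not a square), so deg(m_α) = 2. Thus [Q(α):Q] = 2.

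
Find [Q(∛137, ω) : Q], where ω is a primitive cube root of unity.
[Q(∛137, ω) : Q] = 6

[Q(∛137):Q] = 3 (min poly x^3 - 137, irreducible since 137 is not a perfect cube). [Q(ω):Q] = 2 (min poly x^2 + x + 1). Since Q(∛137) ⊂ R and ω ∉ R, we have ω ∉ Q(∛137), so x^2 + x + 1 remains irreducible over Q(∛137) and [Q(∛137, ω) : Q(∛137)] = 2. By the tower law, [Q(∛137, ω) : Q] = 3 · 2 = 6. (In fact Q(∛137, ω) is the splitting field of x^3 - 137 over Q.)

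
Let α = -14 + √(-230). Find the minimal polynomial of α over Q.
m_α(x) = x^2 + 28x + 426

From α + 14 = √(-230), squaring gives (α + 14)^2 = -230, i.e. α^2 + 28α + 196 = -230, so α^2 + 28α + 426 = 0. The discriminant of x^2 + 28x + 426 is (28)^2 - 4·(426) = 784 - 1704 = -920, and 4·(-230) is not a perfect square in Q since -230 is squarefree and ≠ 1. Hence x^2 + 28x + 426 is irreducible over Q and is the minimal polynomial of α.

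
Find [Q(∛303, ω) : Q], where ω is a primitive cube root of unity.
[Q(∛303, ω) : Q] = 6

[Q(∛303):Q] = 3 (min poly x^3 - 303, irreducible since 303 is not a perfect cube). [Q(ω):Q] = 2 (min poly x^2 + x + 1). Since Q(∛303) ⊂ R and ω ∉ R, we have ω ∉ Q(∛303), so x^2 + x + 1 remains irreducible over Q(∛303) and [Q(∛303, ω) : Q(∛303)] = 2. By the tower law, [Q(∛303, ω) : Q] = 3 · 2 = 6. (In fact Q(∛303, ω) is the splitting field of x^3 - 303 over Q.)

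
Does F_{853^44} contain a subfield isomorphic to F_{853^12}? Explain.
No: F_{853^12} is not a subfield of F_{853^44}

F_{p^m} embeds in F_{p^n} iff m | n. Here 12 ∤ 44 (since 44 = 3·12 + 8 with remainder 8 ≠ 0), so F_{853^12} is not a subfield of F_{853^44}. Equivalently: if it were, the tower law would give 12 = [F_{853^12}:F_853] dividing [F_{853^44}:F_853] = 44, contradiction.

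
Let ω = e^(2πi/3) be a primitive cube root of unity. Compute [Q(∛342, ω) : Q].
[Q(∛342, ω) : Q] = 6

[Q(∛342):Q] = 3 (min poly x^3 - 342, irreducible since 342 is not a perfect cube). [Q(ω):Q] = 2 (min poly x^2 + x + 1). Since Q(∛342) ⊂ R and ω ∉ R, we have ω ∉ Q(∛342), so x^2 + x + 1 remains irreducible over Q(∛342) and [Q(∛342, ω) : Q(∛342)] = 2. By the tower law, [Q(∛342, ω) : Q] = 3 · 2 = 6. (In fact Q(∛342, ω) is the splitting field of x^3 - 342 over Q.)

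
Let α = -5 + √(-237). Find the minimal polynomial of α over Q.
m_α(x) = x^2 + 10x + 262

From α + 5 = √(-237), squaring gives (α + 5)^2 = -237, i.e. α^2 + 10α + 25 = -237, so α^2 + 10α + 262 = 0. The discriminant of x^2 + 10x + 262 is (10)^2 - 4·(262) = 100 - 1048 = -948, and 4·(-237) is not a perfect square in Q since -237 is squarefree and ≠ 1. Hence x^2 + 10x + 262 is irreducible over Q and is the minimal polynomial of α.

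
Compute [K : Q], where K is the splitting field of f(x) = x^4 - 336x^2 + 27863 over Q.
[K : Q] = 4

Solving the quadratic in x^2: x^2 = (336 ± √(336^2 - 4·27863))/2 = (336 ± √1444)/2 = (336 ± 38)/2, giving x^2 = 187 or x^2 = 149. So f(x) = (x^2 - 187)(x^2 - 149) and the roots of f are ±√187, ±√149. Hence the splitting field is K = Q(√187, √149). Since 187 and 149 are distinct squarefree integers > 1, their product 27863 is not a perfect square, so √149 ∉ Q(√187). By the tower law [K:Q] = [Q(√187,√149):Q(√187)] · [Q(√187):Q] = 2 · 2 = 4.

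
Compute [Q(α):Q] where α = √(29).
[Q(α):Q] = 2

[Q(α):Q] equals the degree of the minimal polynomial of α. Here α^2 = 29 and x^2 - 29 is irreducible (d = 29 is squarefree, ≠ 1, hence not a square), so deg(m_α) = 2. Thus [Q(α):Q] = 2.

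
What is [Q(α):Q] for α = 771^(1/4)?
[Q(α):Q] = 4

α is a root of x^4 - 771. By Eisenstein's criterion at the prime p = 3 (which divides the constant term 771 but p^2 = 9 does not, since 771 is squarefree), x^4 - 771 is irreducible over Q. Hence [Q(α):Q] = 4.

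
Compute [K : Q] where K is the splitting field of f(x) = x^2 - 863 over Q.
[K : Q] = 2

f(x) = x^2 - 863 factors as (x - √863)(x + √863). The splitting field is K = Q(√863). Since 863 is squarefree and > 1, it is not a perfect square, so x^2 - 863 is irreducible over Q and [Q(√863) : Q] = 2. Hence [K : Q] = 2.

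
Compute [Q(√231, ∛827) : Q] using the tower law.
[Q(√231, ∛827) : Q] = 6

Let L = Q(√231, ∛827). Since Q(√231) ⊂ L and [Q(√231):Q] = 2, the tower law gives 2 | [L:Q]. Likewise Q(∛827) ⊂ L with [Q(∛827):Q] = 3 (because 827 is not a perfect cube), so 3 | [L:Q]. As gcd(2,3) = 1, [L:Q] is divisible by 6. Conversely L is generated over Q by √231 and ∛827, so [L:Q] ≤ 2·3 = 6. Therefore [Q(√231, ∛827) : Q] = 6.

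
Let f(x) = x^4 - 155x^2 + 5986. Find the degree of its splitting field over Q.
[K : Q] = 4

Solving the quadratic in x^2: x^2 = (155 ± √(155^2 - 4·5986))/2 = (155 ± √81)/2 = (155 ± 9)/2, giving x^2 = 73 or x^2 = 82. So f(x) = (x^2 - 73)(x^2 - 82) and the roots of f are ±√73, ±√82. Hence the splitting field is K = Q(√73, √82). Since 73 and 82 are distinct squarefree integers > 1, their product 5986 is not a perfect square, so √82 ∉ Q(√73). By the tower law [K:Q] = [Q(√73,√82):Q(√73)] · [Q(√73):Q] = 2 · 2 = 4.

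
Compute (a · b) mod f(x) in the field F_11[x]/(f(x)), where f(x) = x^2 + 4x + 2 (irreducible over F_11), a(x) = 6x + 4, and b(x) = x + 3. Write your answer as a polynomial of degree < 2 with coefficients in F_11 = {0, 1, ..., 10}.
a · b ≡ 9x (mod f(x))

Multiply in F_11[x]: a(x)·b(x) = (6x + 4)·(x + 3) = 6x^2 + 1. This has degree ≥ 2, so divide by f(x) over F_11: 6x^2 + 1 = (6)·(x^2 + 4x + 2) + (9x). Hence a·b ≡ 9x (mod f). (F_11[x]/(f) is a field with 11^2 = 121 elements since f is irreducible of degree 2.)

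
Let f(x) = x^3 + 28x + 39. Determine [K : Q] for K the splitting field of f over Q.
[K : Q] = 6

By the rational root test, any rational root of the monic integer polynomial f(x) = x^3 + 28x + 39 must be an integer dividing the constant term 39, i.e. one of ±{1, 3, 13, 39}. Evaluating: f(1) = 68, f(-1) = 10, f(3) = 150, f(-3) = -72, f(13) = 2600, f(-13) = -2522, f(39) = 60450, f(-39) = -60372; none is 0, so f has no rational root and is therefore irreducible over Q (a cubic with no linear factor over a field is irreducible). For an irreducible cubic, the Galois group is A_3 or S_3 according as the discriminant disc(f) = -4a^3 - 27b^2 = -4·(28)^3 - 27·(39)^2 = -128875 is or is not a square in Q. Here disc(f) = -128875 is not a perfect square in Q, so the Galois group of f over Q is not contained in A_3 and must be all of S_3. The splitting field has degree |S_3| = 6 over Q, so [K : Q] = 6.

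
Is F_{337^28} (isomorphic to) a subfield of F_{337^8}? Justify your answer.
No: F_{337^28} is not a subfield of F_{337^8}

F_{p^m} embeds in F_{p^n} iff m | n. Here 28 ∤ 8 (since 8 = 0·28 + 8 with remainder 8 ≠ 0), so F_{337^28} is not a subfield of F_{337^8}. Equivalently: if it were, the tower law would give 28 = [F_{337^28}:F_337] dividing [F_{337^8}:F_337] = 8, contradiction.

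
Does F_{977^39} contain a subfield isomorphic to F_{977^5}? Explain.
No: F_{977^5} is not a subfield of F_{977^39}

F_{p^m} embeds in F_{p^n} iff m | n. Here 5 ∤ 39 (since 39 = 7·5 + 4 with remainder 4 ≠ 0), so F_{977^5} is not a subfield of F_{977^39}. Equivalently: if it were, the tower law would give 5 = [F_{977^5}:F_977] dividing [F_{977^39}:F_977] = 39, contradiction.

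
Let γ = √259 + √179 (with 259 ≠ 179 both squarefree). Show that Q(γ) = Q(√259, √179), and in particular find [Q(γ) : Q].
[Q(γ) : Q] = 4 (equivalently, Q(γ) = Q(√259, √179))

Obviously Q(γ) ⊆ Q(√259, √179), and [Q(√259, √179):Q] = 4 (since 259, 179 are distinct squarefree integers > 1 with 46361 not a perfect square). To show equality we compute the minimal polynomial of γ. From γ = √259 + √179: γ^2 = 259 + 2√(46361) + 179 = 438 + 2√(46361), so γ^2 - 438 = 2√(46361); squaring, (γ^2 - 438)^2 = 4·46361, i.e. γ^4 - 876γ^2 + 191844 - 185444 = 0, i.e. γ^4 - 876γ^2 + 6400 = 0. So γ is a root of x^4 - 876x^2 + 6400. This polynomial is irreducible over Q: it has no rational root (each ±√259 ± √179 is irrational), and any factorization into two quadratics over Q would force √(46361) ∈ Q (pairing opposite roots) or √259, √179 ∈ Q (other pairings), all impossible. Hence [Q(γ):Q] = 4 = [Q(√259, √179):Q], so Q(γ) = Q(√259, √179).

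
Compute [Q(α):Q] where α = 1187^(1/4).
[Q(α):Q] = 4

α is a root of x^4 - 1187. By Eisenstein's criterion at the prime p = 1187 (which divides the constant term 1187 but p^2 = 1408969 does not, since 1187 is squarefree), x^4 - 1187 is irreducible over Q. Hence [Q(α):Q] = 4.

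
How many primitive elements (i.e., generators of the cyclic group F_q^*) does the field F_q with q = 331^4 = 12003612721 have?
There are φ(12003612720) = 2774302720 primitive elements

F_q^* is cyclic of order q - 1 = 12003612720. A cyclic group of order m has exactly φ(m) generators. Here m = 12003612720 = 2^4 · 3 · 5 · 11 · 29 · 83 · 1889, so the number of primitive elements is φ(12003612720) = 2774302720.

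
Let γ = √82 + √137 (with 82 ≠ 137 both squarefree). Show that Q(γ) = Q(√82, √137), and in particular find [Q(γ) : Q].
[Q(γ) : Q] = 4 (equivalently, Q(γ) = Q(√82, √137))

Obviously Q(γ) ⊆ Q(√82, √137), and [Q(√82, √137):Q] = 4 (since 82, 137 are distinct squarefree integers > 1 with 11234 not a perfect square). To show equality we compute the minimal polynomial of γ. From γ = √82 + √137: γ^2 = 82 + 2√(11234) + 137 = 219 + 2√(11234), so γ^2 - 219 = 2√(11234); squaring, (γ^2 - 219)^2 = 4·11234, i.e. γ^4 - 438γ^2 + 47961 - 44936 = 0, i.e. γ^4 - 438γ^2 + 3025 = 0. So γ is a root of x^4 - 438x^2 + 3025. This polynomial is irreducible over Q: it has no rational root (each ±√82 ± √137 is irrational), and any factorization into two quadratics over Q would force √(11234) ∈ Q (pairing opposite roots) or √82, √137 ∈ Q (other pairings), all impossible. Hence [Q(γ):Q] = 4 = [Q(√82, √137):Q], so Q(γ) = Q(√82, √137).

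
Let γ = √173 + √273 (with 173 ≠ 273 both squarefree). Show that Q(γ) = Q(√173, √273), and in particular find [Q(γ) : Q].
[Q(γ) : Q] = 4 (equivalently, Q(γ) = Q(√173, √273))

Obviously Q(γ) ⊆ Q(√173, √273), and [Q(√173, √273):Q] = 4 (since 173, 273 are distinct squarefree integers > 1 with 47229 not a perfect square). To show equality we compute the minimal polynomial of γ. From γ = √173 + √273: γ^2 = 173 + 2√(47229) + 273 = 446 + 2√(47229), so γ^2 - 446 = 2√(47229); squaring, (γ^2 - 446)^2 = 4·47229, i.e. γ^4 - 892γ^2 + 198916 - 188916 = 0, i.e. γ^4 - 892γ^2 + 10000 = 0. So γ is a root of x^4 - 892x^2 + 10000. This polynomial is irreducible over Q: it has no rational root (each ±√173 ± √273 is irrational), and any factorization into two quadratics over Q would force √(47229) ∈ Q (pairing opposite roots) or √173, √273 ∈ Q (other pairings), all impossible. Hence [Q(γ):Q] = 4 = [Q(√173, √273):Q], so Q(γ) = Q(√173, √273).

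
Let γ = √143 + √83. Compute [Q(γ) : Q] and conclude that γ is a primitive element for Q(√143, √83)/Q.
[Q(γ) : Q] = 4 (equivalently, Q(γ) = Q(√143, √83))

Obviously Q(γ) ⊆ Q(√143, √83), and [Q(√143, √83):Q] = 4 (since 143, 83 are distinct squarefree integers > 1 with 11869 not a perfect square). To show equality we compute the minimal polynomial of γ. From γ = √143 + √83: γ^2 = 143 + 2√(11869) + 83 = 226 + 2√(11869), so γ^2 - 226 = 2√(11869); squaring, (γ^2 - 226)^2 = 4·11869, i.e. γ^4 - 452γ^2 + 51076 - 47476 = 0, i.e. γ^4 - 452γ^2 + 3600 = 0. So γ is a root of x^4 - 452x^2 + 3600. This polynomial is irreducible over Q: it has no rational root (each ±√143 ± √83 is irrational), and any factorization into two quadratics over Q would force √(11869) ∈ Q (pairing opposite roots) or √143, √83 ∈ Q (other pairings), all impossible. Hence [Q(γ):Q] = 4 = [Q(√143, √83):Q], so Q(γ) = Q(√143, √83).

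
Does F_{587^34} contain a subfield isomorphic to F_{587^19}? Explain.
No: F_{587^19} is not a subfield of F_{587^34}

F_{p^m} embeds in F_{p^n} iff m | n. Here 19 ∤ 34 (since 34 = 1·19 + 15 with remainder 15 ≠ 0), so F_{587^19} is not a subfield of F_{587^34}. Equivalently: if it were, the tower law would give 19 = [F_{587^19}:F_587] dividing [F_{587^34}:F_587] = 34, contradiction.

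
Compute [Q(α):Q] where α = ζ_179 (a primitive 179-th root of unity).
[Q(α):Q] = 178

The minimal polynomial of ζ_179 over Q is the 179-th cyclotomic polynomial Φ_179(x), which is irreducible over Q and has degree φ(179) = 178. Hence [Q(α):Q] = φ(179) = 178.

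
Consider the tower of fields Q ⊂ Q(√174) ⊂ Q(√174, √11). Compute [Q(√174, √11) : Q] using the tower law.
[Q(√174, √11) : Q] = 4

[Q(√174):Q] = 2 (min poly x^2 - 174, irreducible since 174 is squarefree > 1). For the top step, suppose √11 ∈ Q(√174), say √11 = c + d√174 with c, d ∈ Q. Squaring: 11 = c^2 + 174d^2 + 2cd√174. Since √174 ∉ Q this forces 2cd = 0. If d = 0 then √11 = c ∈ Q, contradicting 11 squarefree > 1. If c = 0 then 11 = 174d^2, so 174·11 = (174d)^2 is a perfect square in Q — but 174·11 = 1914 is not a perfect square (since 174 and 11 are distinct squarefree integers). Contradiction. Hence √11 ∉ Q(√174), so x^2 - 11 stays irreducible over Q(√174) and [Q(√174, √11) : Q(√174)] = 2. By the tower law, [Q(√174, √11) : Q] = 2 · 2 = 4.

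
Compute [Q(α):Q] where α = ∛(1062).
[Q(α):Q] = 3

The minimal polynomial of α is x^3 - 1062, irreducible over Q since 1062 is not a perfect cube (so x^3 - 1062 has no rational root). Hence [Q(α):Q] = deg(m_α) = 3.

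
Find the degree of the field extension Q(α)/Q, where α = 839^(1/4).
[Q(α):Q] = 4

α is a root of x^4 - 839. By Eisenstein's criterion at the prime p = 839 (which divides the constant term 839 but p^2 = 703921 does not, since 839 is squarefree), x^4 - 839 is irreducible over Q. Hence [Q(α):Q] = 4.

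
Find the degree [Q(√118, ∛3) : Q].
[Q(√118, ∛3) : Q] = 6

Let L = Q(√118, ∛3). Since Q(√118) ⊂ L and [Q(√118):Q] = 2, the tower law gives 2 | [L:Q]. Likewise Q(∛3) ⊂ L with [Q(∛3):Q] = 3 (because 3 is not a perfect cube), so 3 | [L:Q]. As gcd(2,3) = 1, [L:Q] is divisible by 6. Conversely L is generated over Q by √118 and ∛3, so [L:Q] ≤ 2·3 = 6. Therefore [Q(√118, ∛3) : Q] = 6.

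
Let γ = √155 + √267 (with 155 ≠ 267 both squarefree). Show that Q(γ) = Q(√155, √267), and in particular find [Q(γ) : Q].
[Q(γ) : Q] = 4 (equivalently, Q(γ) = Q(√155, √267))

Obviously Q(γ) ⊆ Q(√155, √267), and [Q(√155, √267):Q] = 4 (since 155, 267 are distinct squarefree integers > 1 with 41385 not a perfect square). To show equality we compute the minimal polynomial of γ. From γ = √155 + √267: γ^2 = 155 + 2√(41385) + 267 = 422 + 2√(41385), so γ^2 - 422 = 2√(41385); squaring, (γ^2 - 422)^2 = 4·41385, i.e. γ^4 - 844γ^2 + 178084 - 165540 = 0, i.e. γ^4 - 844γ^2 + 12544 = 0. So γ is a root of x^4 - 844x^2 + 12544. This polynomial is irreducible over Q: it has no rational root (each ±√155 ± √267 is irrational), and any factorization into two quadratics over Q would force √(41385) ∈ Q (pairing opposite roots) or √155, √267 ∈ Q (other pairings), all impossible. Hence [Q(γ):Q] = 4 = [Q(√155, √267):Q], so Q(γ) = Q(√155, √267).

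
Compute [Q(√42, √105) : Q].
[Q(√42, √105) : Q] = 4

[Q(√42):Q] = 2 (min poly x^2 - 42, irreducible since 42 is squarefree > 1). For the top step, suppose √105 ∈ Q(√42), say √105 = c + d√42 with c, d ∈ Q. Squaring: 105 = c^2 + 42d^2 + 2cd√42. Since √42 ∉ Q this forces 2cd = 0. If d = 0 then √105 = c ∈ Q, contradicting 105 squarefree > 1. If c = 0 then 105 = 42d^2, so 42·105 = (42d)^2 is a perfect square in Q — but 42·105 = 4410 is not a perfect square (since 42 and 105 are distinct squarefree integers). Contradiction. Hence √105 ∉ Q(√42), so x^2 - 105 stays irreducible over Q(√42) and [Q(√42, √105) : Q(√42)] = 2. By the tower law, [Q(√42, √105) : Q] = 2 · 2 = 4.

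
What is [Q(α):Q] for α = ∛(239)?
[Q(α):Q] = 3

The minimal polynomial of α is x^3 - 239, irreducible over Q since 239 is not a perfect cube (so x^3 - 239 has no rational root). Hence [Q(α):Q] = deg(m_α) = 3.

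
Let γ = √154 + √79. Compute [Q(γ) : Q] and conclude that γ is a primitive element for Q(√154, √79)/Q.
[Q(γ) : Q] = 4 (equivalently, Q(γ) = Q(√154, √79))

Obviously Q(γ) ⊆ Q(√154, √79), and [Q(√154, √79):Q] = 4 (since 154, 79 are distinct squarefree integers > 1 with 12166 not a perfect square). To show equality we compute the minimal polynomial of γ. From γ = √154 + √79: γ^2 = 154 + 2√(12166) + 79 = 233 + 2√(12166), so γ^2 - 233 = 2√(12166); squaring, (γ^2 - 233)^2 = 4·12166, i.e. γ^4 - 466γ^2 + 54289 - 48664 = 0, i.e. γ^4 - 466γ^2 + 5625 = 0. So γ is a root of x^4 - 466x^2 + 5625. This polynomial is irreducible over Q: it has no rational root (each ±√154 ± √79 is irrational), and any factorization into two quadratics over Q would force √(12166) ∈ Q (pairing opposite roots) or √154, √79 ∈ Q (other pairings), all impossible. Hence [Q(γ):Q] = 4 = [Q(√154, √79):Q], so Q(γ) = Q(√154, √79).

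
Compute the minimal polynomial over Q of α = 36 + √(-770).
m_α(x) = x^2 - 72x + 2066

From α - 36 = √(-770), squaring gives (α - 36)^2 = -770, i.e. α^2 - 72α + 1296 = -770, so α^2 - 72α + 2066 = 0. The discriminant of x^2 - 72x + 2066 is (-72)^2 - 4·(2066) = 5184 - 8264 = -3080, and 4·(-770) is not a perfect square in Q since -770 is squarefree and ≠ 1. Hence x^2 - 72x + 2066 is irreducible over Q and is the minimal polynomial of α.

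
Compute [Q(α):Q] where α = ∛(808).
[Q(α):Q] = 3

The minimal polynomial of α is x^3 - 808, irreducible over Q since 808 is not a perfect cube (so x^3 - 808 has no rational root). Hence [Q(α):Q] = deg(m_α) = 3.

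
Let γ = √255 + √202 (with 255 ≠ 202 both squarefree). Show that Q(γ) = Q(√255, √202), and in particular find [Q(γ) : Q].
[Q(γ) : Q] = 4 (equivalently, Q(γ) = Q(√255, √202))

Obviously Q(γ) ⊆ Q(√255, √202), and [Q(√255, √202):Q] = 4 (since 255, 202 are distinct squarefree integers > 1 with 51510 not a perfect square). To show equality we compute the minimal polynomial of γ. From γ = √255 + √202: γ^2 = 255 + 2√(51510) + 202 = 457 + 2√(51510), so γ^2 - 457 = 2√(51510); squaring, (γ^2 - 457)^2 = 4·51510, i.e. γ^4 - 914γ^2 + 208849 - 206040 = 0, i.e. γ^4 - 914γ^2 + 2809 = 0. So γ is a root of x^4 - 914x^2 + 2809. This polynomial is irreducible over Q: it has no rational root (each ±√255 ± √202 is irrational), and any factorization into two quadratics over Q would force √(51510) ∈ Q (pairing opposite roots) or √255, √202 ∈ Q (other pairings), all impossible. Hence [Q(γ):Q] = 4 = [Q(√255, √202):Q], so Q(γ) = Q(√255, √202).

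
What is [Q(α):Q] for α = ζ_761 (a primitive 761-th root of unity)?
[Q(α):Q] = 760

The minimal polynomial of ζ_761 over Q is the 761-th cyclotomic polynomial Φ_761(x), which is irreducible over Q and has degree φ(761) = 760. Hence [Q(α):Q] = φ(761) = 760.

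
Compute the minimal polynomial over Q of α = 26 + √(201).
m_α(x) = x^2 - 52x + 475

From α - 26 = √(201), squaring gives (α - 26)^2 = 201, i.e. α^2 - 52α + 676 = 201, so α^2 - 52α + 475 = 0. The discriminant of x^2 - 52x + 475 is (-52)^2 - 4·(475) = 2704 - 1900 = 804, and 4·(201) is not a perfect square in Q since 201 is squarefree and ≠ 1. Hence x^2 - 52x + 475 is irreducible over Q and is the minimal polynomial of α.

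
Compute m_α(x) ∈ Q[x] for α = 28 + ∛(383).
m_α(x) = x^3 - 84x^2 + 2352x - 22335

Set β = α - 28 = ∛(383), so β^3 = 383. Then (α - 28)^3 - 383 = 0, i.e. α is a root of g(x) = (x - 28)^3 - 383 = x^3 - 84x^2 + 2352x - 22335. Since g(x) = h(x - 28) where h(x) = x^3 - 383, and h is irreducible over Q (because 383 is not a perfect cube, so h has no rational root, and a monic cubic with no rational root is irreducible), g is also irreducible (irreducibility is preserved under the substitution x → x - 28). Hence m_α(x) = x^3 - 84x^2 + 2352x - 22335.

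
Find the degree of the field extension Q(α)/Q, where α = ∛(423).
[Q(α):Q] = 3

The minimal polynomial of α is x^3 - 423, irreducible over Q since 423 is not a perfect cube (so x^3 - 423 has no rational root). Hence [Q(α):Q] = deg(m_α) = 3.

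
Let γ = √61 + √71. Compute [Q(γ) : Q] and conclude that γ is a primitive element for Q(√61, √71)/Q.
[Q(γ) : Q] = 4 (equivalently, Q(γ) = Q(√61, √71))

Obviously Q(γ) ⊆ Q(√61, √71), and [Q(√61, √71):Q] = 4 (since 61, 71 are distinct squarefree integers > 1 with 4331 not a perfect square). To show equality we compute the minimal polynomial of γ. From γ = √61 + √71: γ^2 = 61 + 2√(4331) + 71 = 132 + 2√(4331), so γ^2 - 132 = 2√(4331); squaring, (γ^2 - 132)^2 = 4·4331, i.e. γ^4 - 264γ^2 + 17424 - 17324 = 0, i.e. γ^4 - 264γ^2 + 100 = 0. So γ is a root of x^4 - 264x^2 + 100. This polynomial is irreducible over Q: it has no rational root (each ±√61 ± √71 is irrational), and any factorization into two quadratics over Q would force √(4331) ∈ Q (pairing opposite roots) or √61, √71 ∈ Q (other pairings), all impossible. Hence [Q(γ):Q] = 4 = [Q(√61, √71):Q], so Q(γ) = Q(√61, √71).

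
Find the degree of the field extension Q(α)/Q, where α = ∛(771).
[Q(α):Q] = 3

The minimal polynomial of α is x^3 - 771, irreducible over Q since 771 is not a perfect cube (so x^3 - 771 has no rational root). Hence [Q(α):Q] = deg(m_α) = 3.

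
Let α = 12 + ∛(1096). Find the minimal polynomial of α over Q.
m_α(x) = x^3 - 36x^2 + 432x - 2824

Set β = α - 12 = ∛(1096), so β^3 = 1096. Then (α - 12)^3 - 1096 = 0, i.e. α is a root of g(x) = (x - 12)^3 - 1096 = x^3 - 36x^2 + 432x - 2824. Since g(x) = h(x - 12) where h(x) = x^3 - 1096, and h is irreducible over Q (because 1096 is not a perfect cube, so h has no rational root, and a monic cubic with no rational root is irreducible), g is also irreducible (irreducibility is preserved under the substitution x → x - 12). Hence m_α(x) = x^3 - 36x^2 + 432x - 2824.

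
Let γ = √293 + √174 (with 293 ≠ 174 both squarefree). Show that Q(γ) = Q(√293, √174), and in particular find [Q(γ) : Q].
[Q(γ) : Q] = 4 (equivalently, Q(γ) = Q(√293, √174))

Obviously Q(γ) ⊆ Q(√293, √174), and [Q(√293, √174):Q] = 4 (since 293, 174 are distinct squarefree integers > 1 with 50982 not a perfect square). To show equality we compute the minimal polynomial of γ. From γ = √293 + √174: γ^2 = 293 + 2√(50982) + 174 = 467 + 2√(50982), so γ^2 - 467 = 2√(50982); squaring, (γ^2 - 467)^2 = 4·50982, i.e. γ^4 - 934γ^2 + 218089 - 203928 = 0, i.e. γ^4 - 934γ^2 + 14161 = 0. So γ is a root of x^4 - 934x^2 + 14161. This polynomial is irreducible over Q: it has no rational root (each ±√293 ± √174 is irrational), and any factorization into two quadratics over Q would force √(50982) ∈ Q (pairing opposite roots) or √293, √174 ∈ Q (other pairings), all impossible. Hence [Q(γ):Q] = 4 = [Q(√293, √174):Q], so Q(γ) = Q(√293, √174).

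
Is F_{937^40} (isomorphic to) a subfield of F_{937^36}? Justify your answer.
No: F_{937^40} is not a subfield of F_{937^36}

F_{p^m} embeds in F_{p^n} iff m | n. Here 40 ∤ 36 (since 36 = 0·40 + 36 with remainder 36 ≠ 0), so F_{937^40} is not a subfield of F_{937^36}. Equivalently: if it were, the tower law would give 40 = [F_{937^40}:F_937] dividing [F_{937^36}:F_937] = 36, contradiction.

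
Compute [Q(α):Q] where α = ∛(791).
[Q(α):Q] = 3

The minimal polynomial of α is x^3 - 791, irreducible over Q since 791 is not a perfect cube (so x^3 - 791 has no rational root). Hence [Q(α):Q] = deg(m_α) = 3.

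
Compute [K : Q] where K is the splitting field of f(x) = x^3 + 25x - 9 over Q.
[K : Q] = 6

By the rational root test, any rational root of the monic integer polynomial f(x) = x^3 + 25x - 9 must be an integer dividing the constant term -9, i.e. one of ±{1, 3, 9}. Evaluating: f(1) = 17, f(-1) = -35, f(3) = 93, f(-3) = -111, f(9) = 945, f(-9) = -963; none is 0, so f has no rational root and is therefore irreducible over Q (a cubic with no linear factor over a field is irreducible). For an irreducible cubic, the Galois group is A_3 or S_3 according as the discriminant disc(f) = -4a^3 - 27b^2 = -4·(25)^3 - 27·(-9)^2 = -64687 is or is not a square in Q. Here disc(f) = -64687 is not a perfect square in Q, so the Galois group of f over Q is not contained in A_3 and must be all of S_3. The splitting field has degree |S_3| = 6 over Q, so [K : Q] = 6.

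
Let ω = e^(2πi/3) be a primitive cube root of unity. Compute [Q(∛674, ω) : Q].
[Q(∛674, ω) : Q] = 6

[Q(∛674):Q] = 3 (min poly x^3 - 674, irreducible since 674 is not a perfect cube). [Q(ω):Q] = 2 (min poly x^2 + x + 1). Since Q(∛674) ⊂ R and ω ∉ R, we have ω ∉ Q(∛674), so x^2 + x + 1 remains irreducible over Q(∛674) and [Q(∛674, ω) : Q(∛674)] = 2. By the tower law, [Q(∛674, ω) : Q] = 3 · 2 = 6. (In fact Q(∛674, ω) is the splitting field of x^3 - 674 over Q.)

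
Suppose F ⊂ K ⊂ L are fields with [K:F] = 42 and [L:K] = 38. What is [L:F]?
[L:F] = 1596

The tower law says that for any tower of field extensions F ⊂ K ⊂ L with finite degrees, [L:F] = [L:K] · [K:F]. Here this gives [L:F] = 38 · 42 = 1596.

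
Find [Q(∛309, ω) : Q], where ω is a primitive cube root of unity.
[Q(∛309, ω) : Q] = 6

[Q(∛309):Q] = 3 (min poly x^3 - 309, irreducible since 309 is not a perfect cube). [Q(ω):Q] = 2 (min poly x^2 + x + 1). Since Q(∛309) ⊂ R and ω ∉ R, we have ω ∉ Q(∛309), so x^2 + x + 1 remains irreducible over Q(∛309) and [Q(∛309, ω) : Q(∛309)] = 2. By the tower law, [Q(∛309, ω) : Q] = 3 · 2 = 6. (In fact Q(∛309, ω) is the splitting field of x^3 - 309 over Q.)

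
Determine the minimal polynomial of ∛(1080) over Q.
m_α(x) = x^3 - 1080

α satisfies α^3 = 1080, so x^3 - 1080 annihilates α. By the rational root test, a rational root p/q (in lowest terms) of x^3 - 1080 would satisfy p^3 = 1080 q^3, forcing q = 1 and p^3 = 1080; but 1080 is not a perfect cube, contradiction. A monic cubic over Q with no rational root is irreducible (any nontrivial factorization would include a linear factor). Hence x^3 - 1080 is the minimal polynomial of α, and in particular [Q(α):Q] = 3.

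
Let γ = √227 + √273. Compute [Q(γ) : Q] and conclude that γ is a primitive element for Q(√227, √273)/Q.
[Q(γ) : Q] = 4 (equivalently, Q(γ) = Q(√227, √273))

Obviously Q(γ) ⊆ Q(√227, √273), and [Q(√227, √273):Q] = 4 (since 227, 273 are distinct squarefree integers > 1 with 61971 not a perfect square). To show equality we compute the minimal polynomial of γ. From γ = √227 + √273: γ^2 = 227 + 2√(61971) + 273 = 500 + 2√(61971), so γ^2 - 500 = 2√(61971); squaring, (γ^2 - 500)^2 = 4·61971, i.e. γ^4 - 1000γ^2 + 250000 - 247884 = 0, i.e. γ^4 - 1000γ^2 + 2116 = 0. So γ is a root of x^4 - 1000x^2 + 2116. This polynomial is irreducible over Q: it has no rational root (each ±√227 ± √273 is irrational), and any factorization into two quadratics over Q would force √(61971) ∈ Q (pairing opposite roots) or √227, √273 ∈ Q (other pairings), all impossible. Hence [Q(γ):Q] = 4 = [Q(√227, √273):Q], so Q(γ) = Q(√227, √273).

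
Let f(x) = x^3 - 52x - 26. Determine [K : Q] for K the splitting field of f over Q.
[K : Q] = 6

By the rational root test, any rational root of the monic integer polynomial f(x) = x^3 - 52x - 26 must be an integer dividing the constant term -26, i.e. one of ±{1, 2, 13, 26}. Evaluating: f(1) = -77, f(-1) = 25, f(2) = -122, f(-2) = 70, f(13) = 1495, f(-13) = -1547, f(26) = 16198, f(-26) = -16250; none is 0, so f has no rational root and is therefore irreducible over Q (a cubic with no linear factor over a field is irreducible). For an irreducible cubic, the Galois group is A_3 or S_3 according as the discriminant disc(f) = -4a^3 - 27b^2 = -4·(-52)^3 - 27·(-26)^2 = 544180 is or is not a square in Q. Here disc(f) = 544180 is not a perfect square in Q, so the Galois group of f over Q is not contained in A_3 and must be all of S_3. The splitting field has degree |S_3| = 6 over Q, so [K : Q] = 6.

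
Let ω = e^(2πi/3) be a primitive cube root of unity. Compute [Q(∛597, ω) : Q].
[Q(∛597, ω) : Q] = 6

[Q(∛597):Q] = 3 (min poly x^3 - 597, irreducible since 597 is not a perfect cube). [Q(ω):Q] = 2 (min poly x^2 + x + 1). Since Q(∛597) ⊂ R and ω ∉ R, we have ω ∉ Q(∛597), so x^2 + x + 1 remains irreducible over Q(∛597) and [Q(∛597, ω) : Q(∛597)] = 2. By the tower law, [Q(∛597, ω) : Q] = 3 · 2 = 6. (In fact Q(∛597, ω) is the splitting field of x^3 - 597 over Q.)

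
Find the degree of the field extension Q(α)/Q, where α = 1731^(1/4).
[Q(α):Q] = 4

α is a root of x^4 - 1731. By Eisenstein's criterion at the prime p = 3 (which divides the constant term 1731 but p^2 = 9 does not, since 1731 is squarefree), x^4 - 1731 is irreducible over Q. Hence [Q(α):Q] = 4.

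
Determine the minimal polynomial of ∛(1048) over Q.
m_α(x) = x^3 - 1048

α satisfies α^3 = 1048, so x^3 - 1048 annihilates α. By the rational root test, a rational root p/q (in lowest terms) of x^3 - 1048 would satisfy p^3 = 1048 q^3, forcing q = 1 and p^3 = 1048; but 1048 is not a perfect cube, contradiction. A monic cubic over Q with no rational root is irreducible (any nontrivial factorization would include a linear factor). Hence x^3 - 1048 is the minimal polynomial of α, and in particular [Q(α):Q] = 3.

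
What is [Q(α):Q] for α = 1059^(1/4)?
[Q(α):Q] = 4

α is a root of x^4 - 1059. By Eisenstein's criterion at the prime p = 3 (which divides the constant term 1059 but p^2 = 9 does not, since 1059 is squarefree), x^4 - 1059 is irreducible over Q. Hence [Q(α):Q] = 4.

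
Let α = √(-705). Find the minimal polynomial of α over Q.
m_α(x) = x^2 + 705

α satisfies α^2 + 705 = 0, so x^2 + 705 annihilates α. Since d = -705 is squarefree and ≠ 1, it is not a perfect square in Q, so x^2 + 705 has no rational root and is therefore irreducible over Q (a degree-2 polynomial over a field is irreducible iff it has no root). Hence m_α(x) = x^2 + 705.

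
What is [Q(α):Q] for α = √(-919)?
[Q(α):Q] = 2

[Q(α):Q] equals the degree of the minimal polynomial of α. Here α^2 = -919 and x^2 + 919 is irreducible (d = -919 is squarefree, ≠ 1, hence not a square), so deg(m_α) = 2. Thus [Q(α):Q] = 2.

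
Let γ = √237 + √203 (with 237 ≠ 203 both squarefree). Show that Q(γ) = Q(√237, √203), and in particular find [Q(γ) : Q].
[Q(γ) : Q] = 4 (equivalently, Q(γ) = Q(√237, √203))

Obviously Q(γ) ⊆ Q(√237, √203), and [Q(√237, √203):Q] = 4 (since 237, 203 are distinct squarefree integers > 1 with 48111 not a perfect square). To show equality we compute the minimal polynomial of γ. From γ = √237 + √203: γ^2 = 237 + 2√(48111) + 203 = 440 + 2√(48111), so γ^2 - 440 = 2√(48111); squaring, (γ^2 - 440)^2 = 4·48111, i.e. γ^4 - 880γ^2 + 193600 - 192444 = 0, i.e. γ^4 - 880γ^2 + 1156 = 0. So γ is a root of x^4 - 880x^2 + 1156. This polynomial is irreducible over Q: it has no rational root (each ±√237 ± √203 is irrational), and any factorization into two quadratics over Q would force √(48111) ∈ Q (pairing opposite roots) or √237, √203 ∈ Q (other pairings), all impossible. Hence [Q(γ):Q] = 4 = [Q(√237, √203):Q], so Q(γ) = Q(√237, √203).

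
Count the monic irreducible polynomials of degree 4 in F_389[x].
There are 5724473430 monic irreducible polynomials of degree 4 over F_389

Each element of F_{389^4} that lies in no proper subfield is a root of exactly one monic irreducible of degree 4 over F_389, and each such polynomial has 4 distinct roots in F_{389^4}. By Möbius inversion the count is N_389(4) = (1/4) Σ_{d|4} μ(4/d) · 389^d = (1/4)(μ(4)·389^1 + μ(2)·389^2 + μ(1)·389^4) = 22897893720/4 = 5724473430.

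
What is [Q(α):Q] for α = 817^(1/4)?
[Q(α):Q] = 4

α is a root of x^4 - 817. By Eisenstein's criterion at the prime p = 19 (which divides the constant term 817 but p^2 = 361 does not, since 817 is squarefree), x^4 - 817 is irreducible over Q. Hence [Q(α):Q] = 4.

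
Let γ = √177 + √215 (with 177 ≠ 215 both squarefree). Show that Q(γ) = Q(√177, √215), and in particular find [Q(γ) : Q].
[Q(γ) : Q] = 4 (equivalently, Q(γ) = Q(√177, √215))

Obviously Q(γ) ⊆ Q(√177, √215), and [Q(√177, √215):Q] = 4 (since 177, 215 are distinct squarefree integers > 1 with 38055 not a perfect square). To show equality we compute the minimal polynomial of γ. From γ = √177 + √215: γ^2 = 177 + 2√(38055) + 215 = 392 + 2√(38055), so γ^2 - 392 = 2√(38055); squaring, (γ^2 - 392)^2 = 4·38055, i.e. γ^4 - 784γ^2 + 153664 - 152220 = 0, i.e. γ^4 - 784γ^2 + 1444 = 0. So γ is a root of x^4 - 784x^2 + 1444. This polynomial is irreducible over Q: it has no rational root (each ±√177 ± √215 is irrational), and any factorization into two quadratics over Q would force √(38055) ∈ Q (pairing opposite roots) or √177, √215 ∈ Q (other pairings), all impossible. Hence [Q(γ):Q] = 4 = [Q(√177, √215):Q], so Q(γ) = Q(√177, √215).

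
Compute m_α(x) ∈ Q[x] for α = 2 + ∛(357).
m_α(x) = x^3 - 6x^2 + 12x - 365

Set β = α - 2 = ∛(357), so β^3 = 357. Then (α - 2)^3 - 357 = 0, i.e. α is a root of g(x) = (x - 2)^3 - 357 = x^3 - 6x^2 + 12x - 365. Since g(x) = h(x - 2) where h(x) = x^3 - 357, and h is irreducible over Q (because 357 is not a perfect cube, so h has no rational root, and a monic cubic with no rational root is irreducible), g is also irreducible (irreducibility is preserved under the substitution x → x - 2). Hence m_α(x) = x^3 - 6x^2 + 12x - 365.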